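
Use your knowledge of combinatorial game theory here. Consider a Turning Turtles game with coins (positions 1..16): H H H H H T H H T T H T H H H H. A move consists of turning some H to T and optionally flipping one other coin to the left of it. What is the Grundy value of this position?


Coins: H H H H H T H H T T H T H H H H
Key fact: a single head at position k behaves exactly like a Nim heap of size k (turning it to T and optionally flipping a coin at j < k corresponds to moving the heap from k to j, or to 0), and heads combine as a disjunctive sum (two heads at the same place would cancel, matching j XOR j = 0). So the Nim-value is the XOR of the 1-indexed positions of the heads.
Face-up positions (1-indexed): [1, 2, 3, 4, 5, 7, 8, 11, 13, 14, 15, 16]
XOR 0 with 1: 0 XOR 1 = 1
XOR 1 with 2: 1 XOR 2 = 3
XOR 3 with 3: 3 XOR 3 = 0
XOR 0 with 4: 0 XOR 4 = 4
XOR 4 with 5: 4 XOR 5 = 1
XOR 1 with 7: 1 XOR 7 = 6
XOR 6 with 8: 6 XOR 8 = 14
XOR 14 with 11: 14 XOR 11 = 5
XOR 5 with 13: 5 XOR 13 = 8
XOR 8 with 14: 8 XOR 14 = 6
XOR 6 with 15: 6 XOR 15 = 9
XOR 9 with 16: 9 XOR 16 = 25
Nim-value = 25

25


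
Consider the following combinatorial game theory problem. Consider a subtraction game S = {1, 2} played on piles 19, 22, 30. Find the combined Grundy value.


Subtraction set: {1, 2}
For this subtraction set, G(n) = n mod 3 (period = max + 1 = 3).
Pile 1 (size 19): G(19) = 19 mod 3 = 1
Pile 2 (size 22): G(22) = 22 mod 3 = 1
Pile 3 (size 30): G(30) = 30 mod 3 = 0
Total Grundy value = XOR of all: 1 XOR 1 XOR 0 = 0

0


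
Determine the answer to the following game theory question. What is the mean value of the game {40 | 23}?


Game = {40 | 23}, a switch {a | b} with numbers a > b.
Its thermograph has left wall a - t and right wall b + t, which meet at t = (a - b)/2, where both equal (a + b)/2. So the mast (mean value) is at (a + b)/2.
Mean = (40 + (23))/2 = 63/2 = 63/2

63/2


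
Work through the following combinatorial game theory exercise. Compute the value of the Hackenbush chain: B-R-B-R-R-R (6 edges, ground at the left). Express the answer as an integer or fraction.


Edges (from ground): B-R-B-R-R-R
By Berlekamp's sign-expansion rule, a Blue-Red Hackenbush stalk has the value of the surreal number whose sign sequence is the edge sequence with B -> + and R -> -.
Sign sequence: +-+---
Trace the sign expansion in the surreal number tree, starting from 0:
Edge 1: B (sign +) -> bounds (0, +inf), value = 1
Edge 2: R (sign -) -> bounds (0, 1), value = 1/2
Edge 3: B (sign +) -> bounds (1/2, 1), value = 3/4
Edge 4: R (sign -) -> bounds (1/2, 3/4), value = 5/8
Edge 5: R (sign -) -> bounds (1/2, 5/8), value = 9/16
Edge 6: R (sign -) -> bounds (1/2, 9/16), value = 17/32
Game value = 17/32

17/32


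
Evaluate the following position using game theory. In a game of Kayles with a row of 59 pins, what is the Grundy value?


Kayles: a move removes 1 or 2 adjacent pins from a contiguous row.
Removing pins from a row of k leaves two independent rows (a, b) with a + b = k - 1 (one pin) or a + b = k - 2 (two pins); an end removal gives a = 0.
By Sprague-Grundy, G(k) = mex{ G(a) XOR G(b) } over all these splits. G(0) = 0.
G(1): splits (0,0):0^0=0 -> mex({0}) = 1
G(2): splits (0,1):0^1=1 (0,0):0^0=0 -> mex({0, 1}) = 2
G(3): splits (0,2):0^2=2 (1,1):1^1=0 (0,1):0^1=1 -> mex({0, 1, 2}) = 3
G(4): splits (0,3):0^3=3 (1,2):1^2=3 (0,2):0^2=2 (1,1):1^1=0 -> mex({0, 2, 3}) = 1
G(5): splits (0,4):0^1=1 (1,3):1^3=2 (2,2):2^2=0 (0,3):0^3=3 (1,2):1^2=3 -> mex({0, 1, 2, 3}) = 4
G(6) = mex({0, 1, 2, 4}) = 3
G(7) = mex({0, 1, 3, 4, 5}) = 2
G(8) = mex({0, 2, 3, 5, 6}) = 1
G(9) = mex({0, 1, 2, 3, 6, 7}) = 4
G(10) = mex({0, 1, 3, 4, 5, 7}) = 2
G(11) = mex({0, 1, 2, 3, 4, 5}) = 6
G(12) = mex({0, 1, 2, 3, 5, 6, 7}) = 4
G(13) = mex({0, 2, 3, 4, 6, 7}) = 1
G(14) = mex({0, 1, 4, 5, 6, 7}) = 2
G(15) = mex({0, 1, 2, 3, 4, 5, 6}) = 7
G(16) = mex({0, 2, 3, 5, 6, 7}) = 1
G(17) = mex({0, 1, 2, 3, 5, 6, 7}) = 4
G(18) = mex({0, 1, 2, 4, 5, 6}) = 3
G(19) = mex({0, 1, 3, 4, 5, 7}) = 2
G(20) = mex({0, 2, 3, 4, 5, 6, 7}) = 1
G(21) = mex({0, 1, 2, 3, 5, 6, 7}) = 4
G(22) = mex({0, 1, 2, 3, 4, 5, 7}) = 6
G(23) = mex({0, 1, 2, 3, 4, 5, 6}) = 7
G(24) = mex({0, 1, 2, 3, 5, 6, 7}) = 4
G(25) = mex({0, 2, 3, 4, 6, 7}) = 1
G(26) = mex({0, 1, 3, 4, 5, 6, 7}) = 2
G(27) = mex({0, 1, 2, 3, 4, 5, 6, 7}) = 8
G(28) = mex({0, 1, 2, 3, 4, 6, 7, 8}) = 5
G(29) = mex({0, 1, 2, 3, 5, 6, 7, 8, 9}) = 4
G(30) = mex({0, 1, 2, 3, 4, 5, 6, 9, 10}) = 7
G(31) = mex({0, 1, 3, 4, 5, 7, 10, 11}) = 2
G(32) = mex({0, 2, 3, 4, 5, 6, 7, 9, 11}) = 1
G(33) = mex({0, 1, 2, 3, 4, 5, 6, 7, 9, 12}) = 8
G(34) = mex({0, 1, 2, 3, 4, 5, 7, 8, 11, 12}) = 6
G(35) = mex({0, 1, 2, 3, 4, 5, 6, 8, 9, 10, 11}) = 7
G(36) = mex({0, 1, 2, 3, 5, 6, 7, 9, 10}) = 4
G(37) = mex({0, 2, 3, 4, 6, 7, 9, 10, 11, 12}) = 1
G(38) = mex({0, 1, 3, 4, 5, 6, 7, 9, 10, 11, 12}) = 2
G(39) = mex({0, 1, 2, 4, 5, 6, 7, 9, 10, 12, 14}) = 3
G(40) = mex({0, 2, 3, 4, 6, 7, 11, 12, 14}) = 1
G(41) = mex({0, 1, 2, 3, 5, 6, 7, 9, 10, 11, 12}) = 4
G(42) = mex({0, 1, 2, 3, 4, 5, 6, 9, 10}) = 7
G(43) = mex({0, 1, 3, 4, 5, 7, 9, 10, 12, 15}) = 2
G(44) = mex({0, 2, 3, 4, 5, 6, 7, 9, 10, 12, 15}) = 1
G(45) = mex({0, 1, 2, 3, 4, 5, 6, 7, 9, 10, 12, 14}) = 8
G(46) = mex({0, 1, 3, 4, 5, 7, 8, 11, 12, 14}) = 2
G(47) = mex({0, 1, 2, 3, 4, 5, 6, 8, 9, 10, 11, 12}) = 7
G(48) = mex({0, 1, 2, 3, 5, 6, 7, 9, 10}) = 4
G(49) = mex({0, 2, 3, 4, 6, 7, 9, 10, 11, 12, 15}) = 1
G(50) = mex({0, 1, 4, 5, 6, 7, 9, 11, 12, 14, 15}) = 2
G(51) = mex({0, 1, 2, 3, 4, 5, 6, 7, 9, 12, 14, 15}) = 8
G(52) = mex({0, 2, 3, 4, 5, 6, 7, 8, 11, 12, 15}) = 1
G(53) = mex({0, 1, 2, 3, 5, 6, 7, 8, 9, 10, 11, 12}) = 4
G(54) = mex({0, 1, 2, 3, 4, 5, 6, 9, 10}) = 7
G(55) = mex({0, 1, 3, 4, 5, 7, 9, 10, 11, 12}) = 2
G(56) = mex({0, 2, 3, 4, 5, 6, 7, 9, 10, 11, 12, 13, 14}) = 1
G(57) = mex({0, 1, 2, 3, 5, 6, 7, 9, 10, 12, 13, 14, 15}) = 4
G(58) = mex({0, 1, 3, 4, 5, 7, 11, 12, 14, 15}) = 2
G(59) = mex({0, 1, 2, 3, 4, 5, 6, 9, 10, 11, 12, 15}) = 7
Therefore G(59) = 7.

7


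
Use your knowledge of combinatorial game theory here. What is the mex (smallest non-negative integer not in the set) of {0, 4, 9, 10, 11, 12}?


Set = {0, 4, 9, 10, 11, 12}
0 is in the set.
1 is NOT in the set. This is the mex.
mex = 1

1


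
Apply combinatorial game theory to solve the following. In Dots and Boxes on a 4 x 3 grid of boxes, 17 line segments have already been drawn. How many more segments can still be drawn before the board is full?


Grid: 4 x 3 boxes, i.e. 5 rows and 4 columns of dots.
Horizontal edges: (rows + 1) * cols = 5 * 3 = 15
Vertical edges: rows * (cols + 1) = 4 * 4 = 16
Total edges: 15 + 16 = 31
Edges drawn: 17
Remaining: 31 - 17 = 14

14


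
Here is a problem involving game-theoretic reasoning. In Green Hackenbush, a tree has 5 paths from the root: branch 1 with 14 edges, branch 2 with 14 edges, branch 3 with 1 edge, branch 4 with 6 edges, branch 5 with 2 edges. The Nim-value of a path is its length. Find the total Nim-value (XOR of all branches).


The tree has 5 branches from the ground vertex.
In Green Hackenbush, the Nim-value of a simple path of length k is k.
Branch 1: length 14, Nim-value = 14
Branch 2: length 14, Nim-value = 14
Branch 3: length 1, Nim-value = 1
Branch 4: length 6, Nim-value = 6
Branch 5: length 2, Nim-value = 2
Total Nim-value = XOR of all branch values:
0 XOR 14 = 14
14 XOR 14 = 0
0 XOR 1 = 1
1 XOR 6 = 7
7 XOR 2 = 5
Nim-value of the tree = 5

5


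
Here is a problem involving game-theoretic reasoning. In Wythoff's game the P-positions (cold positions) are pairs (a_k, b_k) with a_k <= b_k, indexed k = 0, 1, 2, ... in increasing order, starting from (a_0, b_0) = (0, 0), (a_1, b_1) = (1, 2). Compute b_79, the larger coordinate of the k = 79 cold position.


By Wythoff's theorem, a_k = floor(k * phi) and b_k = floor(k * phi^2) = a_k + k, where phi = (1 + sqrt(5))/2 is the golden ratio.
phi = (1 + sqrt(5))/2 = 1.618034
phi^2 = phi + 1 = 2.618034
k = 79
k * phi^2 = 79 * 2.618034 = 206.824685
b_79 = floor(k * phi^2) = 206 (check: a_79 + k = 127 + 79 = 206)

206


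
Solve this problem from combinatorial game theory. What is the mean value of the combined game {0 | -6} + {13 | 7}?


G1 = {0 | -6}, G2 = {13 | 7}
Each is a switch {a | b} with numbers a > b; its mean value is (a + b)/2, and mean value is additive over game sums: m(G1 + G2) = m(G1) + m(G2).
Mean of G1 = (0 + (-6))/2 = -6/2 = -3
Mean of G2 = (13 + (7))/2 = 20/2 = 10
Mean of G1 + G2 = -3 + 10 = 7

7


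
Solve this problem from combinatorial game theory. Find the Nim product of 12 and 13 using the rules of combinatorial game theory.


Nim multiplication is bilinear over XOR: (u XOR v) * w = (u*w) XOR (v*w).
So we split each operand into its bit components and XOR the pairwise Nim products.
12 = 4 + 8 (as XOR of powers of 2).
13 = 1 + 4 + 8 (as XOR of powers of 2).
Using the standard Nim-product table on single bits:
  2*2 = 3,   2*4 = 8,   2*8 = 12,
  4*4 = 6,   4*8 = 11,  8*8 = 13,
and  1*x = x (identity), k*l = l*k (commutative).
Pairwise Nim products:
  4 * 1 = 4
  4 * 4 = 6
  4 * 8 = 11
  8 * 1 = 8
  8 * 4 = 11
  8 * 8 = 13
XOR them: 4 XOR 6 XOR 11 XOR 8 XOR 11 XOR 13 = 7.
Result: 12 * 13 = 7 (in Nim).

7


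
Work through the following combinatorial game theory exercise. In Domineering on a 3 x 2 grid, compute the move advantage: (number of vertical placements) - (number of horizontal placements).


Board is 3 x 2 (rows x cols).
Left (vertical) placements: (rows-1) * cols = 2 * 2 = 4
Right (horizontal) placements: rows * (cols-1) = 3 * 1 = 3
Advantage = Left - Right = 4 - 3 = 1

1


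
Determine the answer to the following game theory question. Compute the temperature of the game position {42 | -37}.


The game is {42 | -37}, a switch {a | b} with numbers a > b.
Cooling {a | b} by t gives {a - t | b + t}, which stops being hot when a - t = b + t, i.e. at t = (a - b)/2. So the temperature of a switch is (a - b)/2.
Temperature = (Left option - Right option) / 2
= (42 - (-37)) / 2
= 79 / 2
= 79/2

79/2


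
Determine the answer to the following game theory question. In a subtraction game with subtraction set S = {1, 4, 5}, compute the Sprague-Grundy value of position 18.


The subtraction set is S = {1, 4, 5}.
G(k) = mex{ G(k - s) : s in S, s <= k }. We compute iteratively: G(0) = 0.
G(1) = mex({0}) = 1
G(2) = mex({1}) = 0
G(3) = mex({0}) = 1
G(4) = mex({0, 1}) = 2
G(5) = mex({0, 1, 2}) = 3
G(6) = mex({0, 1, 3}) = 2
G(7) = mex({0, 1, 2}) = 3
G(8) = mex({1, 2, 3}) = 0
G(9) = mex({0, 2, 3}) = 1
G(10) = mex({1, 2, 3}) = 0
G(11) = mex({0, 2, 3}) = 1
G(12) = mex({0, 1, 3}) = 2
Observe that G(8)..G(12) = 0, 1, 0, 1, 2 repeats G(0)..G(4) = 0, 1, 0, 1, 2.
For k >= max(S) = 5, G(k) is determined by the previous 5 values G(k-5)..G(k-1); a window of 5 consecutive values has recurred shifted by 8, so by induction G(k + 8) = G(k) for all k >= 0: the sequence is periodic from the start with period 8.
One period: G(0..7) = 0, 1, 0, 1, 2, 3, 2, 3.
18 mod 8 = 2, so G(18) = G(2) = 0.

0


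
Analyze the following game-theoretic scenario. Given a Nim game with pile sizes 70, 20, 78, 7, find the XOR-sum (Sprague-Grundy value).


We need the XOR (exclusive or) of all pile sizes.
After XOR-ing pile 1 (size 70): 0 XOR 70 = 70
After XOR-ing pile 2 (size 20): 70 XOR 20 = 82
After XOR-ing pile 3 (size 78): 82 XOR 78 = 28
After XOR-ing pile 4 (size 7): 28 XOR 7 = 27
The Nim-value of this position is 27.

27


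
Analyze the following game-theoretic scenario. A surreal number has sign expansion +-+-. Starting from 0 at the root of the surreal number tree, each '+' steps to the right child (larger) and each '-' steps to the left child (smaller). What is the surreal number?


Sign expansion: +-+-
Rule: track bounds (lo, hi), initially (-inf, +inf). On '+', the current value becomes lo and we move to the simplest number in (value, hi): value + 1 if hi = +inf, otherwise the midpoint (value + hi)/2. On '-', the current value becomes hi and we move to value - 1 if lo = -inf, otherwise the midpoint (lo + value)/2.
Start at 0.
Step 1: sign = +, move right. Bounds: (0, +inf). Value = 1
Step 2: sign = -, move left. Bounds: (0, 1). Value = 1/2
Step 3: sign = +, move right. Bounds: (1/2, 1). Value = 3/4
Step 4: sign = -, move left. Bounds: (1/2, 3/4). Value = 5/8
The surreal number with sign expansion +-+- is 5/8.

5/8


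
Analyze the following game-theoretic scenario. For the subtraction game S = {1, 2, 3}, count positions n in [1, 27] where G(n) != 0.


Subtraction set S = {1, 2, 3}, so G(n) = n mod 4.
G(n) = 0 when n is a multiple of 4.
Multiples of 4 in [1, 27]: 6
N-positions (nonzero Grundy) = 27 - 6 = 21

21


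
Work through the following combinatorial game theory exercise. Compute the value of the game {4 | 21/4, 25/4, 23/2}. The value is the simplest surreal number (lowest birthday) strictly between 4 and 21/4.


Left options: {4}, max = 4
Right options: {21/4, 25/4, 23/2}, min = 21/4
All options are numbers and max(Left) < min(Right), so by the simplicity theorem the value is the simplest (earliest-born) number strictly between 4 and 21/4.
The only integer strictly between 4 and 21/4 is 5.
No non-integer in the interval can be simpler: if x is a non-integer in the interval, then floor(x) or ceil(x) also lies in the interval (the interval contains an integer), and both are proper prefixes of x's sign expansion, i.e. born earlier. So the game value is 5.
Game value = 5

5


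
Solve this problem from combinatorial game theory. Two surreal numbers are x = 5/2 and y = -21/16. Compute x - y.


x = 5/2, y = -21/16
Converting to common denominator: 16
x = 40/16, y = -21/16
x - y = 5/2 - -21/16 = 61/16

61/16


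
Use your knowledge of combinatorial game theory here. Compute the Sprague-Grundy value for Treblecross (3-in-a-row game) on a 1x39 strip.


Treblecross: place X on empty cells; 3-in-a-row wins.
Playing within two cells of an existing X lets the opponent win at once, so sensible play treats the cells i-2..i+2 around each X as dead. The player left with no safe cell loses, so this is a normal-play take-away game on strips of safe cells.
Placing X at cell i (0-indexed) of a strip of k safe cells leaves independent strips of sizes max(0, i-2) and max(0, k-i-3). Hence G(k) = mex{ G(max(0,i-2)) XOR G(max(0,k-i-3)) : 0 <= i < k }, with G(0) = 0.
G(1): splits (0,0):0^0=0 -> mex({0}) = 1
G(2): splits (0,0):0^0=0 -> mex({0}) = 1
G(3): splits (0,0):0^0=0 -> mex({0}) = 1
G(4): splits (0,1):0^1=1 (0,0):0^0=0 -> mex({0, 1}) = 2
G(5): splits (0,2):0^1=1 (0,1):0^1=1 (0,0):0^0=0 -> mex({0, 1}) = 2
G(6) = mex({1}) = 0
G(7) = mex({0, 1, 2}) = 3
G(8) = mex({0, 1, 2}) = 3
G(9) = mex({0, 2}) = 1
G(10) = mex({0, 2, 3}) = 1
G(11) = mex({0, 3}) = 1
G(12) = mex({1, 3}) = 0
G(13) = mex({0, 1, 2, 3}) = 4
G(14) = mex({0, 1, 2}) = 3
G(15) = mex({0, 1, 2}) = 3
G(16) = mex({0, 1, 2, 4}) = 3
G(17) = mex({0, 1, 3, 4}) = 2
G(18) = mex({0, 1, 3, 4}) = 2
G(19) = mex({0, 1, 3, 5}) = 2
G(20) = mex({0, 1, 2, 3, 5}) = 4
G(21) = mex({0, 1, 2, 3, 5}) = 4
G(22) = mex({1, 2, 6}) = 0
G(23) = mex({0, 1, 2, 3, 4, 6}) = 5
G(24) = mex({0, 1, 2, 3, 4}) = 5
G(25) = mex({0, 1, 3, 4, 7}) = 2
G(26) = mex({0, 1, 3, 4, 5, 7}) = 2
G(27) = mex({0, 1, 3, 5}) = 2
G(28) = mex({0, 1, 2, 5}) = 3
G(29) = mex({0, 1, 2, 4, 5, 6}) = 3
G(30) = mex({1, 2, 4, 6}) = 0
G(31) = mex({0, 1, 2, 3, 4, 6}) = 5
G(32) = mex({1, 2, 3, 4, 7}) = 0
G(33) = mex({0, 3, 7}) = 1
G(34) = mex({0, 2, 3, 5, 7}) = 1
G(35) = mex({0, 2, 3, 5, 6}) = 1
G(36) = mex({0, 1, 2, 5, 6}) = 3
G(37) = mex({0, 1, 2, 4, 5, 6}) = 3
G(38) = mex({0, 1, 2, 4}) = 3
G(39) = mex({0, 1, 2, 3, 4, 7}) = 5
Therefore G(39) = 5.

5


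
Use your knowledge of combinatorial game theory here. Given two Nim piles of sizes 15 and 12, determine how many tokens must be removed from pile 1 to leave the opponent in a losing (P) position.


Piles: 15 and 12
Current XOR: 15 XOR 12 = 3 (non-zero, so this is an N-position).
To make the XOR zero, we need to find a move that balances the piles.
For pile 1 (size 15): target = 15 XOR 3 = 12
We reduce pile 1 from 15 to 12.
Tokens removed: 15 - 12 = 3
Verification: 12 XOR 12 = 0

3


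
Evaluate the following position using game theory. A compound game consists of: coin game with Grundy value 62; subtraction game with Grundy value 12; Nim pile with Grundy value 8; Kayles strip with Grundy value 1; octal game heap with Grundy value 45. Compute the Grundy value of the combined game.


By the Sprague-Grundy theorem, the Grundy value of a sum of games is the XOR of individual Grundy values.
coin game: Grundy value = 62. Running XOR: 0 XOR 62 = 62
subtraction game: Grundy value = 12. Running XOR: 62 XOR 12 = 50
Nim pile: Grundy value = 8. Running XOR: 50 XOR 8 = 58
Kayles strip: Grundy value = 1. Running XOR: 58 XOR 1 = 59
octal game heap: Grundy value = 45. Running XOR: 59 XOR 45 = 22
The combined Grundy value is 22.

22


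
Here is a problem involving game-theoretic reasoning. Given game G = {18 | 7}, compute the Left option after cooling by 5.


Original game: {18 | 7} (a switch {a | b} with a > b).
Cooling by t (for t below the temperature (a - b)/2 = 11/2) taxes each move by t: {a | b} cooled by t is {a - t | b + t}.
Cooling amount: t = 5
Cooled Left option: 18 - 5 = 13
Cooled Right option: 7 + 5 = 12
Cooled game: {13 | 12}
Left option = 13

13


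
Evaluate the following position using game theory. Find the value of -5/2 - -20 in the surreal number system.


x = -5/2, y = -20
Converting to common denominator: 2
x = -5/2, y = -40/2
x - y = -5/2 - -20 = 35/2

35/2


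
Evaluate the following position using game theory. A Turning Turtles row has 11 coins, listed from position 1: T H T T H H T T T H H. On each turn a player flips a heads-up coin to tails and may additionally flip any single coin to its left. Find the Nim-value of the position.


Coins: T H T T H H T T T H H
Key fact: a single head at position k behaves exactly like a Nim heap of size k (turning it to T and optionally flipping a coin at j < k corresponds to moving the heap from k to j, or to 0), and heads combine as a disjunctive sum (two heads at the same place would cancel, matching j XOR j = 0). So the Nim-value is the XOR of the 1-indexed positions of the heads.
Face-up positions (1-indexed): [2, 5, 6, 10, 11]
XOR 0 with 2: 0 XOR 2 = 2
XOR 2 with 5: 2 XOR 5 = 7
XOR 7 with 6: 7 XOR 6 = 1
XOR 1 with 10: 1 XOR 10 = 11
XOR 11 with 11: 11 XOR 11 = 0
Nim-value = 0

0


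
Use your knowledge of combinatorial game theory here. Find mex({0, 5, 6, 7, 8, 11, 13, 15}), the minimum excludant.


Set = {0, 5, 6, 7, 8, 11, 13, 15}
0 is in the set.
1 is NOT in the set. This is the mex.
mex = 1

1


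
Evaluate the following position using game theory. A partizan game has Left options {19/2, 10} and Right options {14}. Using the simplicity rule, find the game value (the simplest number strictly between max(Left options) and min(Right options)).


Left options: {19/2, 10}, max = 10
Right options: {14}, min = 14
All options are numbers and max(Left) < min(Right), so by the simplicity theorem the value is the simplest (earliest-born) number strictly between 10 and 14.
Integers 11 through 13 all lie strictly between 10 and 14.
Among integers, the simplest (lowest birthday = smallest |n|; 0 is born on day 0, +-n on day n) is 11.
No non-integer in the interval can be simpler: if x is a non-integer in the interval, then floor(x) or ceil(x) also lies in the interval (the interval contains an integer), and both are proper prefixes of x's sign expansion, i.e. born earlier. So the game value is 11.
Game value = 11

11


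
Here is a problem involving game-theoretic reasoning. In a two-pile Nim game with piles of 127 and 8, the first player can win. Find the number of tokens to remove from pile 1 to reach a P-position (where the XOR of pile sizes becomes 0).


Piles: 127 and 8
Current XOR: 127 XOR 8 = 119 (non-zero, so this is an N-position).
To make the XOR zero, we need to find a move that balances the piles.
For pile 1 (size 127): target = 127 XOR 119 = 8
We reduce pile 1 from 127 to 8.
Tokens removed: 127 - 8 = 119
Verification: 8 XOR 8 = 0

119


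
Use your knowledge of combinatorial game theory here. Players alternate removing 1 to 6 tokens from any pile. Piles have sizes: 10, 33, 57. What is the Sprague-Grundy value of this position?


Subtraction set: {1, 2, 3, 4, 5, 6}
For this subtraction set, G(n) = n mod 7 (period = max + 1 = 7).
Pile 1 (size 10): G(10) = 10 mod 7 = 3
Pile 2 (size 33): G(33) = 33 mod 7 = 5
Pile 3 (size 57): G(57) = 57 mod 7 = 1
Total Grundy value = XOR of all: 3 XOR 5 XOR 1 = 7

7


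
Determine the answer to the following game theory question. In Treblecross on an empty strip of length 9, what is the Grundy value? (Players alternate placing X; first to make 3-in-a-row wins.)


Treblecross: place X on empty cells; 3-in-a-row wins.
Playing within two cells of an existing X lets the opponent win at once, so sensible play treats the cells i-2..i+2 around each X as dead. The player left with no safe cell loses, so this is a normal-play take-away game on strips of safe cells.
Placing X at cell i (0-indexed) of a strip of k safe cells leaves independent strips of sizes max(0, i-2) and max(0, k-i-3). Hence G(k) = mex{ G(max(0,i-2)) XOR G(max(0,k-i-3)) : 0 <= i < k }, with G(0) = 0.
G(1): splits (0,0):0^0=0 -> mex({0}) = 1
G(2): splits (0,0):0^0=0 -> mex({0}) = 1
G(3): splits (0,0):0^0=0 -> mex({0}) = 1
G(4): splits (0,1):0^1=1 (0,0):0^0=0 -> mex({0, 1}) = 2
G(5): splits (0,2):0^1=1 (0,1):0^1=1 (0,0):0^0=0 -> mex({0, 1}) = 2
G(6) = mex({1}) = 0
G(7) = mex({0, 1, 2}) = 3
G(8) = mex({0, 1, 2}) = 3
G(9) = mex({0, 2}) = 1
Therefore G(9) = 1.

1


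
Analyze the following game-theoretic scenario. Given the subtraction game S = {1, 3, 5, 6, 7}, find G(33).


The subtraction set is S = {1, 3, 5, 6, 7}.
G(k) = mex{ G(k - s) : s in S, s <= k }. We compute iteratively: G(0) = 0.
G(1) = mex({0}) = 1
G(2) = mex({1}) = 0
G(3) = mex({0}) = 1
G(4) = mex({1}) = 0
G(5) = mex({0}) = 1
G(6) = mex({0, 1}) = 2
G(7) = mex({0, 1, 2}) = 3
G(8) = mex({0, 1, 3}) = 2
G(9) = mex({0, 1, 2}) = 3
G(10) = mex({0, 1, 3}) = 2
G(11) = mex({0, 1, 2}) = 3
G(12) = mex({1, 2, 3}) = 0
G(13) = mex({0, 2, 3}) = 1
G(14) = mex({1, 2, 3}) = 0
G(15) = mex({0, 2, 3}) = 1
G(16) = mex({1, 2, 3}) = 0
G(17) = mex({0, 2, 3}) = 1
G(18) = mex({0, 1, 3}) = 2
Observe that G(12)..G(18) = 0, 1, 0, 1, 0, 1, 2 repeats G(0)..G(6) = 0, 1, 0, 1, 0, 1, 2.
For k >= max(S) = 7, G(k) is determined by the previous 7 values G(k-7)..G(k-1); a window of 7 consecutive values has recurred shifted by 12, so by induction G(k + 12) = G(k) for all k >= 0: the sequence is periodic from the start with period 12.
One period: G(0..11) = 0, 1, 0, 1, 0, 1, 2, 3, 2, 3, 2, 3.
33 mod 12 = 9, so G(33) = G(9) = 3.

3


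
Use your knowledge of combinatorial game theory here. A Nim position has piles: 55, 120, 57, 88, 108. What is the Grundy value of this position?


We need the XOR (exclusive or) of all pile sizes.
After XOR-ing pile 1 (size 55): 0 XOR 55 = 55
After XOR-ing pile 2 (size 120): 55 XOR 120 = 79
After XOR-ing pile 3 (size 57): 79 XOR 57 = 118
After XOR-ing pile 4 (size 88): 118 XOR 88 = 46
After XOR-ing pile 5 (size 108): 46 XOR 108 = 66
The Nim-value of this position is 66.

66


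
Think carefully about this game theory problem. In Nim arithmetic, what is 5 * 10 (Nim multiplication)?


Nim multiplication is bilinear over XOR: (u XOR v) * w = (u*w) XOR (v*w).
So we split each operand into its bit components and XOR the pairwise Nim products.
5 = 1 + 4 (as XOR of powers of 2).
10 = 2 + 8 (as XOR of powers of 2).
Using the standard Nim-product table on single bits:
  2*2 = 3,   2*4 = 8,   2*8 = 12,
  4*4 = 6,   4*8 = 11,  8*8 = 13,
and  1*x = x (identity), k*l = l*k (commutative).
Pairwise Nim products:
  1 * 2 = 2
  1 * 8 = 8
  4 * 2 = 8
  4 * 8 = 11
XOR them: 2 XOR 8 XOR 8 XOR 11 = 9.
Result: 5 * 10 = 9 (in Nim).

9


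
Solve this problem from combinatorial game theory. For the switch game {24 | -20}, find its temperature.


The game is {24 | -20}, a switch {a | b} with numbers a > b.
Cooling {a | b} by t gives {a - t | b + t}, which stops being hot when a - t = b + t, i.e. at t = (a - b)/2. So the temperature of a switch is (a - b)/2.
Temperature = (Left option - Right option) / 2
= (24 - (-20)) / 2
= 44 / 2
= 22

22


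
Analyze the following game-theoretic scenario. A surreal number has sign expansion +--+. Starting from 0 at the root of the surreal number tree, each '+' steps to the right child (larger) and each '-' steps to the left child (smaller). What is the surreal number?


Sign expansion: +--+
Rule: track bounds (lo, hi), initially (-inf, +inf). On '+', the current value becomes lo and we move to the simplest number in (value, hi): value + 1 if hi = +inf, otherwise the midpoint (value + hi)/2. On '-', the current value becomes hi and we move to value - 1 if lo = -inf, otherwise the midpoint (lo + value)/2.
Start at 0.
Step 1: sign = +, move right. Bounds: (0, +inf). Value = 1
Step 2: sign = -, move left. Bounds: (0, 1). Value = 1/2
Step 3: sign = -, move left. Bounds: (0, 1/2). Value = 1/4
Step 4: sign = +, move right. Bounds: (1/4, 1/2). Value = 3/8
The surreal number with sign expansion +--+ is 3/8.

3/8


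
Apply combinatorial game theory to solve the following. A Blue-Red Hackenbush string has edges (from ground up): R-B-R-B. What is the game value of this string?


Edges (from ground): R-B-R-B
By Berlekamp's sign-expansion rule, a Blue-Red Hackenbush stalk has the value of the surreal number whose sign sequence is the edge sequence with B -> + and R -> -.
Sign sequence: -+-+
Trace the sign expansion in the surreal number tree, starting from 0:
Edge 1: R (sign -) -> bounds (-inf, 0), value = -1
Edge 2: B (sign +) -> bounds (-1, 0), value = -1/2
Edge 3: R (sign -) -> bounds (-1, -1/2), value = -3/4
Edge 4: B (sign +) -> bounds (-3/4, -1/2), value = -5/8
Game value = -5/8

-5/8


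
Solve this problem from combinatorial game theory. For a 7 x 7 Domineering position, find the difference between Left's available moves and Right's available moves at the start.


Board is 7 x 7 (rows x cols).
Left (vertical) placements: (rows-1) * cols = 6 * 7 = 42
Right (horizontal) placements: rows * (cols-1) = 7 * 6 = 42
Advantage = Left - Right = 42 - 42 = 0

0


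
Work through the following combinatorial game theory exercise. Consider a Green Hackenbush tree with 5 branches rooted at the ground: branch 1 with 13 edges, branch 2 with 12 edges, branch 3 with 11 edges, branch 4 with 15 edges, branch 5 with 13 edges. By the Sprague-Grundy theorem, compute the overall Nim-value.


The tree has 5 branches from the ground vertex.
In Green Hackenbush, the Nim-value of a simple path of length k is k.
Branch 1: length 13, Nim-value = 13
Branch 2: length 12, Nim-value = 12
Branch 3: length 11, Nim-value = 11
Branch 4: length 15, Nim-value = 15
Branch 5: length 13, Nim-value = 13
Total Nim-value = XOR of all branch values:
0 XOR 13 = 13
13 XOR 12 = 1
1 XOR 11 = 10
10 XOR 15 = 5
5 XOR 13 = 8
Nim-value of the tree = 8

8


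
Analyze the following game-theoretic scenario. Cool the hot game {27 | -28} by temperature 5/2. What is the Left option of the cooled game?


Original game: {27 | -28} (a switch {a | b} with a > b).
Cooling by t (for t below the temperature (a - b)/2 = 55/2) taxes each move by t: {a | b} cooled by t is {a - t | b + t}.
Cooling amount: t = 5/2
Cooled Left option: 27 - 5/2 = 49/2
Cooled Right option: -28 + 5/2 = -51/2
Cooled game: {49/2 | -51/2}
Left option = 49/2

49/2


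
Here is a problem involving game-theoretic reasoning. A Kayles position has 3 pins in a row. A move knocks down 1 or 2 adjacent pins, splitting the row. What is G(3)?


Kayles: a move removes 1 or 2 adjacent pins from a contiguous row.
Removing pins from a row of k leaves two independent rows (a, b) with a + b = k - 1 (one pin) or a + b = k - 2 (two pins); an end removal gives a = 0.
By Sprague-Grundy, G(k) = mex{ G(a) XOR G(b) } over all these splits. G(0) = 0.
G(1): splits (0,0):0^0=0 -> mex({0}) = 1
G(2): splits (0,1):0^1=1 (0,0):0^0=0 -> mex({0, 1}) = 2
G(3): splits (0,2):0^2=2 (1,1):1^1=0 (0,1):0^1=1 -> mex({0, 1, 2}) = 3
Therefore G(3) = 3.

3


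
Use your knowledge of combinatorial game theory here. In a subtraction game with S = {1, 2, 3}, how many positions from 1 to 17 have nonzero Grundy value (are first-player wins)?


Subtraction set S = {1, 2, 3}, so G(n) = n mod 4.
G(n) = 0 when n is a multiple of 4.
Multiples of 4 in [1, 17]: 4
N-positions (nonzero Grundy) = 17 - 4 = 13

13


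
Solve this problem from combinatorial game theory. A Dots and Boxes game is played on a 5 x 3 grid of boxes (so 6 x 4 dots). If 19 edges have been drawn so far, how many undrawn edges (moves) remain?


Grid: 5 x 3 boxes, i.e. 6 rows and 4 columns of dots.
Horizontal edges: (rows + 1) * cols = 6 * 3 = 18
Vertical edges: rows * (cols + 1) = 5 * 4 = 20
Total edges: 18 + 20 = 38
Edges drawn: 19
Remaining: 38 - 19 = 19

19


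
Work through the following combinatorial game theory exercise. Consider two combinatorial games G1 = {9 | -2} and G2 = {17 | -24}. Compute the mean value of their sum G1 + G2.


G1 = {9 | -2}, G2 = {17 | -24}
Each is a switch {a | b} with numbers a > b; its mean value is (a + b)/2, and mean value is additive over game sums: m(G1 + G2) = m(G1) + m(G2).
Mean of G1 = (9 + (-2))/2 = 7/2 = 7/2
Mean of G2 = (17 + (-24))/2 = -7/2 = -7/2
Mean of G1 + G2 = 7/2 + -7/2 = 0

0


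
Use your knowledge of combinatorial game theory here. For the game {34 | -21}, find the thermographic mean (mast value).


Game = {34 | -21}, a switch {a | b} with numbers a > b.
Its thermograph has left wall a - t and right wall b + t, which meet at t = (a - b)/2, where both equal (a + b)/2. So the mast (mean value) is at (a + b)/2.
Mean = (34 + (-21))/2 = 13/2 = 13/2

13/2


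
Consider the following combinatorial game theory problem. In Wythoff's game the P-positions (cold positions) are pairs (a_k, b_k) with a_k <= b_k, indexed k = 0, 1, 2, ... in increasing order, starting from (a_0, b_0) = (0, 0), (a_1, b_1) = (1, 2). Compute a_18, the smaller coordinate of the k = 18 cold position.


By Wythoff's theorem, a_k = floor(k * phi) and b_k = floor(k * phi^2) = a_k + k, where phi = (1 + sqrt(5))/2 is the golden ratio.
phi = (1 + sqrt(5))/2 = 1.618034
k = 18
k * phi = 18 * 1.618034 = 29.124612
a_18 = floor(k * phi) = 29

29


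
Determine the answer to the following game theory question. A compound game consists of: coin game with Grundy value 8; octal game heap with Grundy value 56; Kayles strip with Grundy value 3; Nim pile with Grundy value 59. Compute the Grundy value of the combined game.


By the Sprague-Grundy theorem, the Grundy value of a sum of games is the XOR of individual Grundy values.
coin game: Grundy value = 8. Running XOR: 0 XOR 8 = 8
octal game heap: Grundy value = 56. Running XOR: 8 XOR 56 = 48
Kayles strip: Grundy value = 3. Running XOR: 48 XOR 3 = 51
Nim pile: Grundy value = 59. Running XOR: 51 XOR 59 = 8
The combined Grundy value is 8.

8


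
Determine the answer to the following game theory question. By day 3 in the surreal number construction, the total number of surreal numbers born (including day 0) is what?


Day 0: {|} = 0 is born. Count = 1.
Day n: the number of surreal numbers born by day n is 2^(n+1) - 1.
By day 0: 2^1 - 1 = 1
By day 1: 2^2 - 1 = 3
By day 2: 2^3 - 1 = 7
By day 3: 2^4 - 1 = 15
By day 3: 15 surreal numbers.

15


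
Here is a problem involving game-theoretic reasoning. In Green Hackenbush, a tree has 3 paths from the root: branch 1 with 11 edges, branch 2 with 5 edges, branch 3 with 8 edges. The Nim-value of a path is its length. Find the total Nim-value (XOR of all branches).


The tree has 3 branches from the ground vertex.
In Green Hackenbush, the Nim-value of a simple path of length k is k.
Branch 1: length 11, Nim-value = 11
Branch 2: length 5, Nim-value = 5
Branch 3: length 8, Nim-value = 8
Total Nim-value = XOR of all branch values:
0 XOR 11 = 11
11 XOR 5 = 14
14 XOR 8 = 6
Nim-value of the tree = 6

6


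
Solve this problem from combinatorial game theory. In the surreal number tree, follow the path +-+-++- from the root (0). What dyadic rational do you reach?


Sign expansion: +-+-++-
Rule: track bounds (lo, hi), initially (-inf, +inf). On '+', the current value becomes lo and we move to the simplest number in (value, hi): value + 1 if hi = +inf, otherwise the midpoint (value + hi)/2. On '-', the current value becomes hi and we move to value - 1 if lo = -inf, otherwise the midpoint (lo + value)/2.
Start at 0.
Step 1: sign = +, move right. Bounds: (0, +inf). Value = 1
Step 2: sign = -, move left. Bounds: (0, 1). Value = 1/2
Step 3: sign = +, move right. Bounds: (1/2, 1). Value = 3/4
Step 4: sign = -, move left. Bounds: (1/2, 3/4). Value = 5/8
Step 5: sign = +, move right. Bounds: (5/8, 3/4). Value = 11/16
Step 6: sign = +, move right. Bounds: (11/16, 3/4). Value = 23/32
Step 7: sign = -, move left. Bounds: (11/16, 23/32). Value = 45/64
The surreal number with sign expansion +-+-++- is 45/64.

45/64


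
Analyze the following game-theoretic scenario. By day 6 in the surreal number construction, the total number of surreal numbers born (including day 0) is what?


Day 0: {|} = 0 is born. Count = 1.
Day n: the number of surreal numbers born by day n is 2^(n+1) - 1.
By day 0: 2^1 - 1 = 1
By day 1: 2^2 - 1 = 3
By day 2: 2^3 - 1 = 7
By day 3: 2^4 - 1 = 15
By day 4: 2^5 - 1 = 31
By day 5: 2^6 - 1 = 63
By day 6: 2^7 - 1 = 127
By day 6: 127 surreal numbers.

127


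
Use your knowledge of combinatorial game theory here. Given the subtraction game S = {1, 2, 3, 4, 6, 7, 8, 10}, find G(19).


The subtraction set is S = {1, 2, 3, 4, 6, 7, 8, 10}.
G(k) = mex{ G(k - s) : s in S, s <= k }. We compute iteratively: G(0) = 0.
G(1) = mex({0}) = 1
G(2) = mex({0, 1}) = 2
G(3) = mex({0, 1, 2}) = 3
G(4) = mex({0, 1, 2, 3}) = 4
G(5) = mex({1, 2, 3, 4}) = 0
G(6) = mex({0, 2, 3, 4}) = 1
G(7) = mex({0, 1, 3, 4}) = 2
G(8) = mex({0, 1, 2, 4}) = 3
G(9) = mex({0, 1, 2, 3}) = 4
G(10) = mex({0, 1, 2, 3, 4}) = 5
G(11) = mex({0, 1, 2, 3, 4, 5}) = 6
G(12) = mex({0, 1, 2, 3, 4, 5, 6}) = 7
G(13) = mex({0, 1, 2, 3, 4, 5, 6, 7}) = 8
G(14) = mex({1, 2, 3, 4, 5, 6, 7, 8}) = 0
G(15) = mex({0, 2, 3, 4, 6, 7, 8}) = 1
G(16) = mex({0, 1, 3, 4, 5, 7, 8}) = 2
G(17) = mex({0, 1, 2, 4, 5, 6, 8}) = 3
G(18) = mex({0, 1, 2, 3, 5, 6, 7}) = 4
G(19) = mex({1, 2, 3, 4, 6, 7, 8}) = 0
Therefore G(19) = 0.

0


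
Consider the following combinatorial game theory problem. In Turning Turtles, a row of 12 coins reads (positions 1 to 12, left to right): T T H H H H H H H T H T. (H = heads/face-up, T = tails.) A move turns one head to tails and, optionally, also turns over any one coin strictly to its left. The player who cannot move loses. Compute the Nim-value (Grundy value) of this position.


Coins: T T H H H H H H H T H T
Key fact: a single head at position k behaves exactly like a Nim heap of size k (turning it to T and optionally flipping a coin at j < k corresponds to moving the heap from k to j, or to 0), and heads combine as a disjunctive sum (two heads at the same place would cancel, matching j XOR j = 0). So the Nim-value is the XOR of the 1-indexed positions of the heads.
Face-up positions (1-indexed): [3, 4, 5, 6, 7, 8, 9, 11]
XOR 0 with 3: 0 XOR 3 = 3
XOR 3 with 4: 3 XOR 4 = 7
XOR 7 with 5: 7 XOR 5 = 2
XOR 2 with 6: 2 XOR 6 = 4
XOR 4 with 7: 4 XOR 7 = 3
XOR 3 with 8: 3 XOR 8 = 11
XOR 11 with 9: 11 XOR 9 = 2
XOR 2 with 11: 2 XOR 11 = 9
Nim-value = 9

9


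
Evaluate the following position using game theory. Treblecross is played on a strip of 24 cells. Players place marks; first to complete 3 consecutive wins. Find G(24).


Treblecross: place X on empty cells; 3-in-a-row wins.
Playing within two cells of an existing X lets the opponent win at once, so sensible play treats the cells i-2..i+2 around each X as dead. The player left with no safe cell loses, so this is a normal-play take-away game on strips of safe cells.
Placing X at cell i (0-indexed) of a strip of k safe cells leaves independent strips of sizes max(0, i-2) and max(0, k-i-3). Hence G(k) = mex{ G(max(0,i-2)) XOR G(max(0,k-i-3)) : 0 <= i < k }, with G(0) = 0.
G(1): splits (0,0):0^0=0 -> mex({0}) = 1
G(2): splits (0,0):0^0=0 -> mex({0}) = 1
G(3): splits (0,0):0^0=0 -> mex({0}) = 1
G(4): splits (0,1):0^1=1 (0,0):0^0=0 -> mex({0, 1}) = 2
G(5): splits (0,2):0^1=1 (0,1):0^1=1 (0,0):0^0=0 -> mex({0, 1}) = 2
G(6) = mex({1}) = 0
G(7) = mex({0, 1, 2}) = 3
G(8) = mex({0, 1, 2}) = 3
G(9) = mex({0, 2}) = 1
G(10) = mex({0, 2, 3}) = 1
G(11) = mex({0, 3}) = 1
G(12) = mex({1, 3}) = 0
G(13) = mex({0, 1, 2, 3}) = 4
G(14) = mex({0, 1, 2}) = 3
G(15) = mex({0, 1, 2}) = 3
G(16) = mex({0, 1, 2, 4}) = 3
G(17) = mex({0, 1, 3, 4}) = 2
G(18) = mex({0, 1, 3, 4}) = 2
G(19) = mex({0, 1, 3, 5}) = 2
G(20) = mex({0, 1, 2, 3, 5}) = 4
G(21) = mex({0, 1, 2, 3, 5}) = 4
G(22) = mex({1, 2, 6}) = 0
G(23) = mex({0, 1, 2, 3, 4, 6}) = 5
G(24) = mex({0, 1, 2, 3, 4}) = 5
Therefore G(24) = 5.

5


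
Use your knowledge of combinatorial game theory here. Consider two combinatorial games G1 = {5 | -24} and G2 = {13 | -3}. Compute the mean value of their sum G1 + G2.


G1 = {5 | -24}, G2 = {13 | -3}
Each is a switch {a | b} with numbers a > b; its mean value is (a + b)/2, and mean value is additive over game sums: m(G1 + G2) = m(G1) + m(G2).
Mean of G1 = (5 + (-24))/2 = -19/2 = -19/2
Mean of G2 = (13 + (-3))/2 = 10/2 = 5
Mean of G1 + G2 = -19/2 + 5 = -9/2

-9/2


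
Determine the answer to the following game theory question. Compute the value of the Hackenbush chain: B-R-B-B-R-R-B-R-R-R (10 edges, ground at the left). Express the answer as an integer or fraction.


Edges (from ground): B-R-B-B-R-R-B-R-R-R
By Berlekamp's sign-expansion rule, a Blue-Red Hackenbush stalk has the value of the surreal number whose sign sequence is the edge sequence with B -> + and R -> -.
Sign sequence: +-++--+---
Trace the sign expansion in the surreal number tree, starting from 0:
Edge 1: B (sign +) -> bounds (0, +inf), value = 1
Edge 2: R (sign -) -> bounds (0, 1), value = 1/2
Edge 3: B (sign +) -> bounds (1/2, 1), value = 3/4
Edge 4: B (sign +) -> bounds (3/4, 1), value = 7/8
Edge 5: R (sign -) -> bounds (3/4, 7/8), value = 13/16
Edge 6: R (sign -) -> bounds (3/4, 13/16), value = 25/32
Edge 7: B (sign +) -> bounds (25/32, 13/16), value = 51/64
Edge 8: R (sign -) -> bounds (25/32, 51/64), value = 101/128
Edge 9: R (sign -) -> bounds (25/32, 101/128), value = 201/256
Edge 10: R (sign -) -> bounds (25/32, 201/256), value = 401/512
Game value = 401/512

401/512


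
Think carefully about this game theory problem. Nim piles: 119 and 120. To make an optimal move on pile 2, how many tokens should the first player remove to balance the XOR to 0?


Piles: 119 and 120
Current XOR: 119 XOR 120 = 15 (non-zero, so this is an N-position).
To make the XOR zero, we need to find a move that balances the piles.
For pile 2 (size 120): target = 120 XOR 15 = 119
We reduce pile 2 from 120 to 119.
Tokens removed: 120 - 119 = 1
Verification: 119 XOR 119 = 0

1


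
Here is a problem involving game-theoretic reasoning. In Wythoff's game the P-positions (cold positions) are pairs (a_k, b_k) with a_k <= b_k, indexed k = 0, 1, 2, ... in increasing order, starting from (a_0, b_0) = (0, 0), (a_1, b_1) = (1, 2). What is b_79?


By Wythoff's theorem, a_k = floor(k * phi) and b_k = floor(k * phi^2) = a_k + k, where phi = (1 + sqrt(5))/2 is the golden ratio.
phi = (1 + sqrt(5))/2 = 1.618034
phi^2 = phi + 1 = 2.618034
k = 79
k * phi^2 = 79 * 2.618034 = 206.824685
b_79 = floor(k * phi^2) = 206 (check: a_79 + k = 127 + 79 = 206)

206


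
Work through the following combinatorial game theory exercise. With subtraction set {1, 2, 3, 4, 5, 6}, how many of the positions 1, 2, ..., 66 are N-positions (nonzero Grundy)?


Subtraction set S = {1, 2, 3, 4, 5, 6}, so G(n) = n mod 7.
G(n) = 0 when n is a multiple of 7.
Multiples of 7 in [1, 66]: 9
N-positions (nonzero Grundy) = 66 - 9 = 57

57


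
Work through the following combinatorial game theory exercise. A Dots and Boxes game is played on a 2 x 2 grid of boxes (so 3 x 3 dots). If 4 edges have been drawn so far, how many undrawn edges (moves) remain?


Grid: 2 x 2 boxes, i.e. 3 rows and 3 columns of dots.
Horizontal edges: (rows + 1) * cols = 3 * 2 = 6
Vertical edges: rows * (cols + 1) = 2 * 3 = 6
Total edges: 6 + 6 = 12
Edges drawn: 4
Remaining: 12 - 4 = 8

8
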